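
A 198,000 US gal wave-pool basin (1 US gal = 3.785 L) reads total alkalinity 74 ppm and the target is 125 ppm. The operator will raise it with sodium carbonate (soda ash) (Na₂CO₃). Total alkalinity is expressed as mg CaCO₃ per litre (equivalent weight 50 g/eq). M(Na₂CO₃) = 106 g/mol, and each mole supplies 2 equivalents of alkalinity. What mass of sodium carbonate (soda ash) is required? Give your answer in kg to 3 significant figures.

Volume: 198,000 US gal × 3.785 L/gal = 749,430 L.
Alkalinity to add: (125 − 74) = 51 mg/L as CaCO₃ × 749,430 L = 38,220 g as CaCO₃.
Equivalents: 38,220 g ÷ 50 g/eq = 764.4 eq.
Each mole of Na₂CO₃ supplies 2 eq, so 764.4 / 2 = 382.2 mol.
Mass: 382.2 mol × 106 g/mol = 40,510 g.

40.5 kg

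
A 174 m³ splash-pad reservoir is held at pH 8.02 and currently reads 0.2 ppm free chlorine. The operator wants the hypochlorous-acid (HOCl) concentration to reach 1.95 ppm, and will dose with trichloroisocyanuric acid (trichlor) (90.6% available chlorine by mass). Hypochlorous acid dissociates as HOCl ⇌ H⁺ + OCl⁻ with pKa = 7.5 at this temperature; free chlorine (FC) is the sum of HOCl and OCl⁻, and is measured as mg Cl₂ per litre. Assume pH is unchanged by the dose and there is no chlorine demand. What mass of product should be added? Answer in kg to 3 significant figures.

1.58 kg

Volume: 174 m³ = 174,000 L.
[OCl⁻]/[HOCl] = 10^(pH − pKa) = 10^(8.02 − 7.5) = 3.311; fraction as HOCl = 1/(1 + 3.311) = 0.2319.
Free chlorine required for 1.95 ppm HOCl: 1.95 / 0.2319 = 8.407 ppm.
FC to add: 8.407 − 0.2 = 8.207 mg/L as Cl₂.
Cl₂ equivalent: 8.207 mg/L × 174,000 L = 1428 g.
Product at 90.6% available Cl: 1428 / 0.906 = 1576 g.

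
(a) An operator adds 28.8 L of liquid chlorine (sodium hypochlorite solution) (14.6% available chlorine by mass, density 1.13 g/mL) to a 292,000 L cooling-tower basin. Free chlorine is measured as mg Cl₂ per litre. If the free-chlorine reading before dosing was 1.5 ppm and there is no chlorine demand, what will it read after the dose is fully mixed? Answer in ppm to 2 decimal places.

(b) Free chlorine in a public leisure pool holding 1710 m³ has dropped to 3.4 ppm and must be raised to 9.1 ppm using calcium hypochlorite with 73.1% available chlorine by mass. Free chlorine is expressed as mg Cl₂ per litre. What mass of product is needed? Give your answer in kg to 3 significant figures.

(a) Mass of solution: 28.8 L × 1000 mL/L × 1.13 g/mL = 32,540 g.
(a) Available chlorine delivered: 32,540 g × 0.146 = 4751 g as Cl₂.
(a) Concentration rise: 4751 g / 292,000 L = 16.27 mg/L = 16.27 ppm.
(a) Final FC: 1.5 + 16.27 = 17.77 ppm.

(b) Volume: 1710 m³ = 1,710,000 L.
(b) Chlorine deficit: 9.1 − 3.4 = 5.7 ppm = 5.7 mg/L as Cl₂.
(b) Cl₂ equivalent needed: 5.7 mg/L × 1,710,000 L = 9,747,000 mg = 9747 g.
(b) Product at 73.1% available chlorine: 9747 / 0.731 = 13,330 g.

(a) 17.77 ppm; (b) 13.3 kg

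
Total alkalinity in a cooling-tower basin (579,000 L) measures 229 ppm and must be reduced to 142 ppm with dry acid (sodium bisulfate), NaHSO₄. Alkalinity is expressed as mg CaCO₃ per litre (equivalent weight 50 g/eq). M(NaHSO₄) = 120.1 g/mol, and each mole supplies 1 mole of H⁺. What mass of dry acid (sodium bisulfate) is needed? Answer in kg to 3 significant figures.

Alkalinity to neutralize: (229 − 142) = 87 mg/L as CaCO₃ × 579,000 L = 50,370 g as CaCO₃.
Equivalents of H⁺ required: 50,370 ÷ 50 g/eq = 1007 eq = 1007 mol NaHSO₄.
Mass of NaHSO₄: 1007 × 120.1 = 121,000 g.

121 kg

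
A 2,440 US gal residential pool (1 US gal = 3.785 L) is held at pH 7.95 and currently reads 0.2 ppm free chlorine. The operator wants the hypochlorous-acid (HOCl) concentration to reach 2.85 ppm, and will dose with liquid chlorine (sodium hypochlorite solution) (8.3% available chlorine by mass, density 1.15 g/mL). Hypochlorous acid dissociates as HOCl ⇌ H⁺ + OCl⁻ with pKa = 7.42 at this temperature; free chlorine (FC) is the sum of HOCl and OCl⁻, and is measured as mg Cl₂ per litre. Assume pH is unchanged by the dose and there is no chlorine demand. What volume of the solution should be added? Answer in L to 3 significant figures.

1.19 L

Volume: 2,440 US gal × 3.785 L/gal = 9,235 L.
[OCl⁻]/[HOCl] = 10^(pH − pKa) = 10^(7.95 − 7.42) = 3.388; fraction as HOCl = 1/(1 + 3.388) = 0.2279.
Free chlorine required for 2.85 ppm HOCl: 2.85 / 0.2279 = 12.51 ppm.
FC to add: 12.51 − 0.2 = 12.31 mg/L as Cl₂.
Cl₂ equivalent: 12.31 mg/L × 9,235 L = 113.7 g.
Product at 8.3% available Cl: 113.7 / 0.083 = 1369 g.
Volume: 1369 g ÷ 1.15 g/mL = 1191 mL.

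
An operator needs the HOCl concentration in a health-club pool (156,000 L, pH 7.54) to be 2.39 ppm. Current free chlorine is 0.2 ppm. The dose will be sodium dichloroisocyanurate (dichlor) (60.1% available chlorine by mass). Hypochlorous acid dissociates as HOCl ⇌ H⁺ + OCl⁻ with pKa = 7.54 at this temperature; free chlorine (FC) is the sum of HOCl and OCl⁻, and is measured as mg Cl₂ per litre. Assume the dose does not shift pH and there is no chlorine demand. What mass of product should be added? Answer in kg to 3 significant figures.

1.19 kg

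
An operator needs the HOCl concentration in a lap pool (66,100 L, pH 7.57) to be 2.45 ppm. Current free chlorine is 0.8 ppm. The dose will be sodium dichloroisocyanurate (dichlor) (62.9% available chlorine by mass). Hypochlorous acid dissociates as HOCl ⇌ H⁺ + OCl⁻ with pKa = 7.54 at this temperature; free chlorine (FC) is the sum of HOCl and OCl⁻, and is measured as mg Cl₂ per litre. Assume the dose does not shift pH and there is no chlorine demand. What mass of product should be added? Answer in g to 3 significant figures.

449 g

[OCl⁻]/[HOCl] = 10^(pH − pKa) = 10^(7.57 − 7.54) = 1.072; fraction as HOCl = 1/(1 + 1.072) = 0.4827.
Free chlorine required for 2.45 ppm HOCl: 2.45 / 0.4827 = 5.075 ppm.
FC to add: 5.075 − 0.8 = 4.275 mg/L as Cl₂.
Cl₂ equivalent: 4.275 mg/L × 66,100 L = 282.6 g.
Product at 62.9% available Cl: 282.6 / 0.629 = 449.3 g.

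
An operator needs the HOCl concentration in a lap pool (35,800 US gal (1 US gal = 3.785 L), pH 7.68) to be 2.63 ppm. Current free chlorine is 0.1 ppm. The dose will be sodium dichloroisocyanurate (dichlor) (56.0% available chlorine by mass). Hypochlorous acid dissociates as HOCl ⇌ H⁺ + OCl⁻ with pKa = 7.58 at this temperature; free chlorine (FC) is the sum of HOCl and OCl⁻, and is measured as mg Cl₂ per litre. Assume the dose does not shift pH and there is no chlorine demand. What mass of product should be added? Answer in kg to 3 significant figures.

1.41 kg

Volume: 35,800 US gal × 3.785 L/gal = 135,503 L.
[OCl⁻]/[HOCl] = 10^(pH − pKa) = 10^(7.68 − 7.58) = 1.259; fraction as HOCl = 1/(1 + 1.259) = 0.4427.
Free chlorine required for 2.63 ppm HOCl: 2.63 / 0.4427 = 5.941 ppm.
FC to add: 5.941 − 0.1 = 5.841 mg/L as Cl₂.
Cl₂ equivalent: 5.841 mg/L × 135,503 L = 791.5 g.
Product at 56.0% available Cl: 791.5 / 0.56 = 1413 g.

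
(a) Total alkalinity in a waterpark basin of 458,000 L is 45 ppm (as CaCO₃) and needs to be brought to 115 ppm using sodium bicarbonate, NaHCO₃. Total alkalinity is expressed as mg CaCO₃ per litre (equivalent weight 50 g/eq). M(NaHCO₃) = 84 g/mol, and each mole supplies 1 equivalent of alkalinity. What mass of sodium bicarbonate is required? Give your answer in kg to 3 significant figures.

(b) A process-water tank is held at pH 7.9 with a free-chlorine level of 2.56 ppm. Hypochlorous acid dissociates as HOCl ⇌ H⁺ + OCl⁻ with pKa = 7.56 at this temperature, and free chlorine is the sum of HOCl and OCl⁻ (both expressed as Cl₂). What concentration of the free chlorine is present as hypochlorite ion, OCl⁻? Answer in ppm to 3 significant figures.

(a) 53.9 kg; (b) 1.76 ppm

(a) Alkalinity to add: (115 − 45) = 70 mg/L as CaCO₃ × 458,000 L = 32,060 g as CaCO₃.
(a) Equivalents: 32,060 g ÷ 50 g/eq = 641.2 eq.
(a) NaHCO₃ supplies 1 eq per mole → 641.2 mol.
(a) Mass: 641.2 mol × 84 g/mol = 53,860 g.

(b) [OCl⁻]/[HOCl] = 10^(pH − pKa) = 10^(7.9 − 7.56) = 10^0.34 = 2.188.
(b) Fraction as HOCl = 1 / (1 + 2.188) = 0.3137.
(b) OCl⁻ = (1 − 0.3137) × 2.56 ppm = 1.757 ppm.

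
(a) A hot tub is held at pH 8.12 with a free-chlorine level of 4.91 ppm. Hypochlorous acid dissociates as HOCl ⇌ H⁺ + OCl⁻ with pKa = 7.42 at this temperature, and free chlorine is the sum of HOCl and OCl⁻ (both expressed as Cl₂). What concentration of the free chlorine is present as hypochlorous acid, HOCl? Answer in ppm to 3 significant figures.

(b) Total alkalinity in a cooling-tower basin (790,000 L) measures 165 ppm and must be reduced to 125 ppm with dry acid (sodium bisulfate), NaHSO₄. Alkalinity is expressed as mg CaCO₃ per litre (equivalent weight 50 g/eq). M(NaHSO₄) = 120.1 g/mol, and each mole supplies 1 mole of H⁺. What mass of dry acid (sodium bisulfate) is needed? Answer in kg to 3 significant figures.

(a) [OCl⁻]/[HOCl] = 10^(pH − pKa) = 10^(8.12 − 7.42) = 10^0.70 = 5.012.
(a) Fraction as HOCl = 1 / (1 + 5.012) = 0.1663.
(a) HOCl = 0.1663 × 4.91 ppm = 0.8167 ppm.

(b) Alkalinity to neutralize: (165 − 125) = 40 mg/L as CaCO₃ × 790,000 L = 31,600 g as CaCO₃.
(b) Equivalents of H⁺ required: 31,600 ÷ 50 g/eq = 632 eq = 632 mol NaHSO₄.
(b) Mass of NaHSO₄: 632 × 120.1 = 75,900 g.

(a) 0.817 ppm; (b) 75.9 kg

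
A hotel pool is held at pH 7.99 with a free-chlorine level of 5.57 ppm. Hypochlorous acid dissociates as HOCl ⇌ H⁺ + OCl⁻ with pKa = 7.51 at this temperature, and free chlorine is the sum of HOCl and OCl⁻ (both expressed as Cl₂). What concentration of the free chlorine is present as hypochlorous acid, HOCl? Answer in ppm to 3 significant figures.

1.39 ppm

[OCl⁻]/[HOCl] = 10^(pH − pKa) = 10^(7.99 − 7.51) = 10^0.48 = 3.02.
Fraction as HOCl = 1 / (1 + 3.02) = 0.2488.
HOCl = 0.2488 × 5.57 ppm = 1.386 ppm.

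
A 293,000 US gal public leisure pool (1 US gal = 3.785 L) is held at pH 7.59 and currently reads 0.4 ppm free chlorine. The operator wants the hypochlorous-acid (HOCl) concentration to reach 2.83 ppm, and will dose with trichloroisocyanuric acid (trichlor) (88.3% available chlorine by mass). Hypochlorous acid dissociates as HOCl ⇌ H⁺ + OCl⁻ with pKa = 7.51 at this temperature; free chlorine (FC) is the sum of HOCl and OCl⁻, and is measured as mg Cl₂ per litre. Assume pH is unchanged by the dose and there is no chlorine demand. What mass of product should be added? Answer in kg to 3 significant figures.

Volume: 293,000 US gal × 3.785 L/gal = 1,109,005 L.
[OCl⁻]/[HOCl] = 10^(pH − pKa) = 10^(7.59 − 7.51) = 1.202; fraction as HOCl = 1/(1 + 1.202) = 0.4541.
Free chlorine required for 2.83 ppm HOCl: 2.83 / 0.4541 = 6.232 ppm.
FC to add: 6.232 − 0.4 = 5.832 mg/L as Cl₂.
Cl₂ equivalent: 5.832 mg/L × 1,109,005 L = 6468 g.
Product at 88.3% available Cl: 6468 / 0.883 = 7325 g.

7.33 kg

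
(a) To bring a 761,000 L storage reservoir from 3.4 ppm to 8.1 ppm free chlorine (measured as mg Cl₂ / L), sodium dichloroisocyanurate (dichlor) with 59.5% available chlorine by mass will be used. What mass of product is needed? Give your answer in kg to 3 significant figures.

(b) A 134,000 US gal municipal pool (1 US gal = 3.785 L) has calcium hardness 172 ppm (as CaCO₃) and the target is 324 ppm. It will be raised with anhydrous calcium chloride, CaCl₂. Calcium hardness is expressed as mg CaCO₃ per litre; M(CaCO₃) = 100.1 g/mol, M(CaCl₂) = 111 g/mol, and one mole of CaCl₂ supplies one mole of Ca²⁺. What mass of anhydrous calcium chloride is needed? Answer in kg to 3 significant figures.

(a) 6.01 kg; (b) 85.5 kg

(a) Chlorine deficit: 8.1 − 3.4 = 4.7 ppm = 4.7 mg/L as Cl₂.
(a) Cl₂ equivalent needed: 4.7 mg/L × 761,000 L = 3,577,000 mg = 3577 g.
(a) Product at 59.5% available chlorine: 3577 / 0.595 = 6011 g.

(b) Volume: 134,000 US gal × 3.785 L/gal = 507,190 L.
(b) Hardness to add: (324 − 172) = 152 mg/L as CaCO₃ × 507,190 L = 77,090 g as CaCO₃.
(b) Moles of Ca²⁺ (1 mol Ca²⁺ ≡ 1 mol CaCO₃): 77,090 / 100.1 g/mol = 770.2 mol.
(b) Mass of CaCl₂: 770.2 × 111 = 85,490 g.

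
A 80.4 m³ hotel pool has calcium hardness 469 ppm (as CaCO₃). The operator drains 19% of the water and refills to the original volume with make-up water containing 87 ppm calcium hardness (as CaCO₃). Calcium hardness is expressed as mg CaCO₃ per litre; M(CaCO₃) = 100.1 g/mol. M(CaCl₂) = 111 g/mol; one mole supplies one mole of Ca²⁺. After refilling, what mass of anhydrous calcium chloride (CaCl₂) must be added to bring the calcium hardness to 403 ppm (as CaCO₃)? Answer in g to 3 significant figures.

587 g

Volume: 80.4 m³ = 80,400 L.
After draining 19% and refilling: 469 × 0.81 + 87 × 0.19 = 396.42 ppm.
Deficit to target: 403 − 396.42 = 6.58 mg/L.
As CaCO₃: 6.58 mg/L × 80,400 L = 529 g; ÷ 100.1 = 5.285 mol Ca²⁺.
Mass: 5.285 × 111 = 586.6 g.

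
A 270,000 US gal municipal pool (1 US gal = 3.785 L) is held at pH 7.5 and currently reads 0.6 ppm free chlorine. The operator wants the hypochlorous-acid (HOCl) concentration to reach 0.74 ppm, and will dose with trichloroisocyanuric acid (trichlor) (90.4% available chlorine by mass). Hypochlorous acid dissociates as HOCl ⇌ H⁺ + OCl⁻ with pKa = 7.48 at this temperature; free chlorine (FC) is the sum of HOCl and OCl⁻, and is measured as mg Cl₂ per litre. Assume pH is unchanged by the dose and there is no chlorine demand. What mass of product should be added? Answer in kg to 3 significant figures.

Volume: 270,000 US gal × 3.785 L/gal = 1,021,950 L.
[OCl⁻]/[HOCl] = 10^(pH − pKa) = 10^(7.5 − 7.48) = 1.047; fraction as HOCl = 1/(1 + 1.047) = 0.4885.
Free chlorine required for 0.74 ppm HOCl: 0.74 / 0.4885 = 1.515 ppm.
FC to add: 1.515 − 0.6 = 0.9149 mg/L as Cl₂.
Cl₂ equivalent: 0.9149 mg/L × 1,021,950 L = 935 g.
Product at 90.4% available Cl: 935 / 0.904 = 1034 g.

1.03 kg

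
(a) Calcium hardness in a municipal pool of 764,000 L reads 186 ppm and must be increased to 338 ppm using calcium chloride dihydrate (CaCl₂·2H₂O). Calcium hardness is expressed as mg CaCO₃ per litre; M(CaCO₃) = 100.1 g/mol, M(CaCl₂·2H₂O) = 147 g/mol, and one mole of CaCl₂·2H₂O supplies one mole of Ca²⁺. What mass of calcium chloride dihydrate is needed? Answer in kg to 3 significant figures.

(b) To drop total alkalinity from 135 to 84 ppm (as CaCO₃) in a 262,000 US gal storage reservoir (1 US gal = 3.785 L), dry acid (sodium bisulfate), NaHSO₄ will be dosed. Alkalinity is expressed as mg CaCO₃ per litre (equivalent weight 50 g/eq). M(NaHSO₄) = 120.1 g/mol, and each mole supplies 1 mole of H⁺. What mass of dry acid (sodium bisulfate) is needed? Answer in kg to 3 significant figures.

(a) 171 kg; (b) 121 kg

(a) Hardness to add: (338 − 186) = 152 mg/L as CaCO₃ × 764,000 L = 116,100 g as CaCO₃.
(a) Moles of Ca²⁺ (1 mol Ca²⁺ ≡ 1 mol CaCO₃): 116,100 / 100.1 g/mol = 1160 mol.
(a) Mass of CaCl₂·2H₂O: 1160 × 147 = 170,500 g.

(b) Volume: 262,000 US gal × 3.785 L/gal = 991,670 L.
(b) Alkalinity to neutralize: (135 − 84) = 51 mg/L as CaCO₃ × 991,670 L = 50,580 g as CaCO₃.
(b) Equivalents of H⁺ required: 50,580 ÷ 50 g/eq = 1012 eq = 1012 mol NaHSO₄.
(b) Mass of NaHSO₄: 1012 × 120.1 = 121,500 g.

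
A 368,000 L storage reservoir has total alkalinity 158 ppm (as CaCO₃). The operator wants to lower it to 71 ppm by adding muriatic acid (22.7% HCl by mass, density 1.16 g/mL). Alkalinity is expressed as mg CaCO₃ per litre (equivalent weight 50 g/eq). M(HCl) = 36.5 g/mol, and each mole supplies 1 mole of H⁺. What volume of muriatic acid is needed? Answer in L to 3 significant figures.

88.8 L

Alkalinity to neutralize: (158 − 71) = 87 mg/L as CaCO₃ × 368,000 L = 32,020 g as CaCO₃.
Equivalents of H⁺ required: 32,020 ÷ 50 g/eq = 640.3 eq = 640.3 mol HCl.
Mass of HCl: 640.3 × 36.5 = 23,370 g.
Mass of 22.7% solution: 23,370 / 0.227 = 103,000 g.
Volume: 103,000 g ÷ 1.16 g/mL = 88,760 mL.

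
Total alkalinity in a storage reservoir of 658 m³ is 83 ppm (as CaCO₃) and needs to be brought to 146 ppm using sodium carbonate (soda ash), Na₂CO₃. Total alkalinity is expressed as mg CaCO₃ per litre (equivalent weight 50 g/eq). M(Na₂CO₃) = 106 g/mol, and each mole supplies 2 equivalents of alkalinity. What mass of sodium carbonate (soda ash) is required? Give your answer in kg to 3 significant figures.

Volume: 658 m³ = 658,000 L.
Alkalinity to add: (146 − 83) = 63 mg/L as CaCO₃ × 658,000 L = 41,450 g as CaCO₃.
Equivalents: 41,450 g ÷ 50 g/eq = 829.1 eq.
Each mole of Na₂CO₃ supplies 2 eq, so 829.1 / 2 = 414.5 mol.
Mass: 414.5 mol × 106 g/mol = 43,940 g.

43.9 kg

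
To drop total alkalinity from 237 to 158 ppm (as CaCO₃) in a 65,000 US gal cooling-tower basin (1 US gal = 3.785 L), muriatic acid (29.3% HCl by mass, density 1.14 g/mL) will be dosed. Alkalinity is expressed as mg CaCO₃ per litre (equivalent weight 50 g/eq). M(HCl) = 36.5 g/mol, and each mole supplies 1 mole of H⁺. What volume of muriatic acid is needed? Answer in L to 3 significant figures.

42.5 L

Volume: 65,000 US gal × 3.785 L/gal = 246,025 L.
Alkalinity to neutralize: (237 − 158) = 79 mg/L as CaCO₃ × 246,025 L = 19,440 g as CaCO₃.
Equivalents of H⁺ required: 19,440 ÷ 50 g/eq = 388.7 eq = 388.7 mol HCl.
Mass of HCl: 388.7 × 36.5 = 14,190 g.
Mass of 29.3% solution: 14,190 / 0.293 = 48,420 g.
Volume: 48,420 g ÷ 1.14 g/mL = 42,480 mL.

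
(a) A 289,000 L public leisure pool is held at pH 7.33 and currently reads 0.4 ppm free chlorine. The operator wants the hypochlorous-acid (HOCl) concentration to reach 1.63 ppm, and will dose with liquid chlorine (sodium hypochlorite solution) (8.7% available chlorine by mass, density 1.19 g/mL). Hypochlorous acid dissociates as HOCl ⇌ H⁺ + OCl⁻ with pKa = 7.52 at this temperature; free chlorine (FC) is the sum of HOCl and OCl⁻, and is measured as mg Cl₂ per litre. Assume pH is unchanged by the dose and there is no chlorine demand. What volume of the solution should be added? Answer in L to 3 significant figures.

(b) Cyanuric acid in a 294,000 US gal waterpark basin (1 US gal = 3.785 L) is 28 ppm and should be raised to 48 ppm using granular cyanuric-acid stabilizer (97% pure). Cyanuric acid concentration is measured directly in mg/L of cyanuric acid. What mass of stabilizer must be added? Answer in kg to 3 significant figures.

(a) [OCl⁻]/[HOCl] = 10^(pH − pKa) = 10^(7.33 − 7.52) = 0.6457; fraction as HOCl = 1/(1 + 0.6457) = 0.6077.
(a) Free chlorine required for 1.63 ppm HOCl: 1.63 / 0.6077 = 2.682 ppm.
(a) FC to add: 2.682 − 0.4 = 2.282 mg/L as Cl₂.
(a) Cl₂ equivalent: 2.282 mg/L × 289,000 L = 659.6 g.
(a) Product at 8.7% available Cl: 659.6 / 0.087 = 7582 g.
(a) Volume: 7582 g ÷ 1.19 g/mL = 6371 mL.

(b) Volume: 294,000 US gal × 3.785 L/gal = 1,112,790 L.
(b) CYA to add: (48 − 28) = 20 mg/L × 1,112,790 L = 22,260 g cyanuric acid.
(b) At 97% purity: 22,260 / 0.97 = 22,940 g product.

(a) 6.37 L; (b) 22.9 kg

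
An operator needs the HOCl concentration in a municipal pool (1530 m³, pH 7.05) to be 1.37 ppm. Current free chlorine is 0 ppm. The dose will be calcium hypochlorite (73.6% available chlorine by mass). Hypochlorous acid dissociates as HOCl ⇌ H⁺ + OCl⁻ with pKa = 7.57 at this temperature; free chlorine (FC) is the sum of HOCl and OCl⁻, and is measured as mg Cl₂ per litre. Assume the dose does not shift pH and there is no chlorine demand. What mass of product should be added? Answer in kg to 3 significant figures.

Volume: 1530 m³ = 1,530,000 L.
[OCl⁻]/[HOCl] = 10^(pH − pKa) = 10^(7.05 − 7.57) = 0.302; fraction as HOCl = 1/(1 + 0.302) = 0.7681.
Free chlorine required for 1.37 ppm HOCl: 1.37 / 0.7681 = 1.784 ppm.
FC to add: 1.784 − 0 = 1.784 mg/L as Cl₂.
Cl₂ equivalent: 1.784 mg/L × 1,530,000 L = 2729 g.
Product at 73.6% available Cl: 2729 / 0.736 = 3708 g.

3.71 kg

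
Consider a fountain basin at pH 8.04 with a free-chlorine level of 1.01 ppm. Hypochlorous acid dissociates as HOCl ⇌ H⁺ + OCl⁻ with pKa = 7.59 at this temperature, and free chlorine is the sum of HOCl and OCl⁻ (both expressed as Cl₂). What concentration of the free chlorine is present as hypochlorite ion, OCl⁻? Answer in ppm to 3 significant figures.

0.745 ppm

[OCl⁻]/[HOCl] = 10^(pH − pKa) = 10^(8.04 − 7.59) = 10^0.45 = 2.818.
Fraction as HOCl = 1 / (1 + 2.818) = 0.2619.
OCl⁻ = (1 − 0.2619) × 1.01 ppm = 0.7455 ppm.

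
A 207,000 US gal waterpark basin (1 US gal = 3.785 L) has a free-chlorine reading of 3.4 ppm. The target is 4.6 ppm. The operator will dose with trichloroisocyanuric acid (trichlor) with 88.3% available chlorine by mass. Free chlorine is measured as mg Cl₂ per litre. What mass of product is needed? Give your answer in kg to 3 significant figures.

1.06 kg

Volume: 207,000 US gal × 3.785 L/gal = 783,495 L.
Chlorine deficit: 4.6 − 3.4 = 1.2 ppm = 1.2 mg/L as Cl₂.
Cl₂ equivalent needed: 1.2 mg/L × 783,495 L = 940,200 mg = 940.2 g.
Product at 88.3% available chlorine: 940.2 / 0.883 = 1065 g.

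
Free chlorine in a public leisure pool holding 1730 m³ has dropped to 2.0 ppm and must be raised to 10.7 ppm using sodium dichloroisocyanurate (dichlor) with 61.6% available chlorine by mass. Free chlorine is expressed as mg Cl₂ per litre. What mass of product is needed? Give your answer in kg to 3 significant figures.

24.4 kg

Volume: 1730 m³ = 1,730,000 L.
Chlorine deficit: 10.7 − 2.0 = 8.7 ppm = 8.7 mg/L as Cl₂.
Cl₂ equivalent needed: 8.7 mg/L × 1,730,000 L = 15,050,000 mg = 15,050 g.
Product at 61.6% available chlorine: 15,050 / 0.616 = 24,430 g.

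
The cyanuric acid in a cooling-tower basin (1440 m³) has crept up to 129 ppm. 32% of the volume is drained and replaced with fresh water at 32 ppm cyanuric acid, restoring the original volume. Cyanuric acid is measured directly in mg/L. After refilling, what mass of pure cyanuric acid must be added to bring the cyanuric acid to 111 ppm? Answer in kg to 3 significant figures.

Volume: 1440 m³ = 1,440,000 L.
After draining 32% and refilling: 129 × 0.68 + 32 × 0.32 = 97.96 ppm.
Deficit to target: 111 − 97.96 = 13.04 mg/L.
Mass: 13.04 mg/L × 1,440,000 L = 18,780 g cyanuric acid.

18.8 kg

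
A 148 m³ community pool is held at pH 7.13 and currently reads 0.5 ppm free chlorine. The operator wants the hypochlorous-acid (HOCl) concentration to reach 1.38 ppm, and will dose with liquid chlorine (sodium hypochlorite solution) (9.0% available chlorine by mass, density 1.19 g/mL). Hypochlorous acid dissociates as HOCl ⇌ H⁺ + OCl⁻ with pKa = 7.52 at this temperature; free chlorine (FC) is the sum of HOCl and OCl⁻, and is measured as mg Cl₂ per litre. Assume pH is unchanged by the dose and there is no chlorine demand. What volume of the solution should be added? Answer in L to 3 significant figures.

1.99 L

Volume: 148 m³ = 148,000 L.
[OCl⁻]/[HOCl] = 10^(pH − pKa) = 10^(7.13 − 7.52) = 0.4074; fraction as HOCl = 1/(1 + 0.4074) = 0.7105.
Free chlorine required for 1.38 ppm HOCl: 1.38 / 0.7105 = 1.942 ppm.
FC to add: 1.942 − 0.5 = 1.442 mg/L as Cl₂.
Cl₂ equivalent: 1.442 mg/L × 148,000 L = 213.4 g.
Product at 9.0% available Cl: 213.4 / 0.09 = 2372 g.
Volume: 2372 g ÷ 1.19 g/mL = 1993 mL.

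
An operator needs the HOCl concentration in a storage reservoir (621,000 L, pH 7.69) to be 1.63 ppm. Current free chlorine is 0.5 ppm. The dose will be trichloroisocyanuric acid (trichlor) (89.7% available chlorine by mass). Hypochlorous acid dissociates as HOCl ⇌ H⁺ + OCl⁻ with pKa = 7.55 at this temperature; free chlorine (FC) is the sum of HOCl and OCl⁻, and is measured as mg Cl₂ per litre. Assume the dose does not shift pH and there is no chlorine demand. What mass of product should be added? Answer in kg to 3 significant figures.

[OCl⁻]/[HOCl] = 10^(pH − pKa) = 10^(7.69 − 7.55) = 1.38; fraction as HOCl = 1/(1 + 1.38) = 0.4201.
Free chlorine required for 1.63 ppm HOCl: 1.63 / 0.4201 = 3.88 ppm.
FC to add: 3.88 − 0.5 = 3.38 mg/L as Cl₂.
Cl₂ equivalent: 3.38 mg/L × 621,000 L = 2099 g.
Product at 89.7% available Cl: 2099 / 0.897 = 2340 g.

2.34 kg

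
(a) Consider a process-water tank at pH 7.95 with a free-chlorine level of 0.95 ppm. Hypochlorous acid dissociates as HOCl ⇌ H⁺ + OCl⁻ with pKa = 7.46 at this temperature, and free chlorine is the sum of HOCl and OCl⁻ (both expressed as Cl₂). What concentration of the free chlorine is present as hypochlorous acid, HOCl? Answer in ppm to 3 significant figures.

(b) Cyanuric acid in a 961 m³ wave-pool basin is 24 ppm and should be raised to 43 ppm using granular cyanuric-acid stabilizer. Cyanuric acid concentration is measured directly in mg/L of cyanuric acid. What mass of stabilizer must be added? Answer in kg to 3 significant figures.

(a) [OCl⁻]/[HOCl] = 10^(pH − pKa) = 10^(7.95 − 7.46) = 10^0.49 = 3.09.
(a) Fraction as HOCl = 1 / (1 + 3.09) = 0.2445.
(a) HOCl = 0.2445 × 0.95 ppm = 0.2323 ppm.

(b) Volume: 961 m³ = 961,000 L.
(b) CYA to add: (43 − 24) = 19 mg/L × 961,000 L = 18,260 g cyanuric acid.

(a) 0.232 ppm; (b) 18.3 kg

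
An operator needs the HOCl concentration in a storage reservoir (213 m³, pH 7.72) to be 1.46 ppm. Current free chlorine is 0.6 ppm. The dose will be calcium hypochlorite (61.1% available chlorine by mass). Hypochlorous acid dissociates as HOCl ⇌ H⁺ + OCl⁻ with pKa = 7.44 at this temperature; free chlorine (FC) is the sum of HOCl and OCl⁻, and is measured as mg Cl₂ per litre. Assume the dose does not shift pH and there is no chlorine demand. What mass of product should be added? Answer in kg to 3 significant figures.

1.27 kg

Volume: 213 m³ = 213,000 L.
[OCl⁻]/[HOCl] = 10^(pH − pKa) = 10^(7.72 − 7.44) = 1.905; fraction as HOCl = 1/(1 + 1.905) = 0.3442.
Free chlorine required for 1.46 ppm HOCl: 1.46 / 0.3442 = 4.242 ppm.
FC to add: 4.242 − 0.6 = 3.642 mg/L as Cl₂.
Cl₂ equivalent: 3.642 mg/L × 213,000 L = 775.7 g.
Product at 61.1% available Cl: 775.7 / 0.611 = 1270 g.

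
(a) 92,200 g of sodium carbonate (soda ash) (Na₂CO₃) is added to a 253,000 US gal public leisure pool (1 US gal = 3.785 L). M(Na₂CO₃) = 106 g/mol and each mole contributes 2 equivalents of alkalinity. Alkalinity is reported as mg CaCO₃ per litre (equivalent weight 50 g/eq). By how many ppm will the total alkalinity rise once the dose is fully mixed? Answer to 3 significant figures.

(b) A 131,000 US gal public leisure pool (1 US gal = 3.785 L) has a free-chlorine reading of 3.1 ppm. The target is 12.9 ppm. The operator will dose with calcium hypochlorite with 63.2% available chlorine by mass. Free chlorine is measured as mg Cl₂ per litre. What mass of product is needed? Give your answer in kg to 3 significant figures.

(a) Volume: 253,000 US gal × 3.785 L/gal = 957,605 L.
(a) Moles of Na₂CO₃: 92,200 g ÷ 106 g/mol = 869.8 mol → 1740 eq of alkalinity.
(a) As CaCO₃: 1740 eq × 50 g/eq = 86,980 g.
(a) Rise: 86,980 g / 957,605 L × 1000 = 90.83 mg/L.

(b) Volume: 131,000 US gal × 3.785 L/gal = 495,835 L.
(b) Chlorine deficit: 12.9 − 3.1 = 9.8 ppm = 9.8 mg/L as Cl₂.
(b) Cl₂ equivalent needed: 9.8 mg/L × 495,835 L = 4,859,000 mg = 4859 g.
(b) Product at 63.2% available chlorine: 4859 / 0.632 = 7689 g.

(a) 90.8 ppm; (b) 7.69 kg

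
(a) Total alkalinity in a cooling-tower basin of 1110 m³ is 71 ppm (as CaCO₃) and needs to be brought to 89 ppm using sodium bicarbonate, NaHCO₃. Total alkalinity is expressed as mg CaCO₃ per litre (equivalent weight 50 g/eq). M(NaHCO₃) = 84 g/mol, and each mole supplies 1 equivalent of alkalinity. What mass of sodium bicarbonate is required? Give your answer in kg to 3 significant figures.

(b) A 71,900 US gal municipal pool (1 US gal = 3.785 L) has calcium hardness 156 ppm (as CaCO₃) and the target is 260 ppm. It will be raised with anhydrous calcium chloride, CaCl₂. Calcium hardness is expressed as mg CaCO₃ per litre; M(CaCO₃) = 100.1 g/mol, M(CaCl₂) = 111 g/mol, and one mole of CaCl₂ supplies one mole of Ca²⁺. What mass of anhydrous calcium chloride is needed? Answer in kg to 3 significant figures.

(a) Volume: 1110 m³ = 1,110,000 L.
(a) Alkalinity to add: (89 − 71) = 18 mg/L as CaCO₃ × 1,110,000 L = 19,980 g as CaCO₃.
(a) Equivalents: 19,980 g ÷ 50 g/eq = 399.6 eq.
(a) NaHCO₃ supplies 1 eq per mole → 399.6 mol.
(a) Mass: 399.6 mol × 84 g/mol = 33,570 g.

(b) Volume: 71,900 US gal × 3.785 L/gal = 272,142 L.
(b) Hardness to add: (260 − 156) = 104 mg/L as CaCO₃ × 272,142 L = 28,300 g as CaCO₃.
(b) Moles of Ca²⁺ (1 mol Ca²⁺ ≡ 1 mol CaCO₃): 28,300 / 100.1 g/mol = 282.7 mol.
(b) Mass of CaCl₂: 282.7 × 111 = 31,380 g.

(a) 33.6 kg; (b) 31.4 kg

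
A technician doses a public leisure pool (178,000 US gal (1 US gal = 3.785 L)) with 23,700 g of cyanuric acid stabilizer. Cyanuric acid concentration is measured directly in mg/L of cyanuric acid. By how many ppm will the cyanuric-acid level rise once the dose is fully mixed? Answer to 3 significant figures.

35.2 ppm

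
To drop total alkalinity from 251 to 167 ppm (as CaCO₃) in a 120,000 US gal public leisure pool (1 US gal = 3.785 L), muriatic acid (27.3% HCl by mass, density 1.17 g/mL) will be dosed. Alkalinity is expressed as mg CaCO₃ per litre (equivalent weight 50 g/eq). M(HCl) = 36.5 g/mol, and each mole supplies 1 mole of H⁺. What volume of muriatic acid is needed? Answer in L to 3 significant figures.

Volume: 120,000 US gal × 3.785 L/gal = 454,200 L.
Alkalinity to neutralize: (251 − 167) = 84 mg/L as CaCO₃ × 454,200 L = 38,150 g as CaCO₃.
Equivalents of H⁺ required: 38,150 ÷ 50 g/eq = 763.1 eq = 763.1 mol HCl.
Mass of HCl: 763.1 × 36.5 = 27,850 g.
Mass of 27.3% solution: 27,850 / 0.273 = 102,000 g.
Volume: 102,000 g ÷ 1.17 g/mL = 87,200 mL.

87.2 L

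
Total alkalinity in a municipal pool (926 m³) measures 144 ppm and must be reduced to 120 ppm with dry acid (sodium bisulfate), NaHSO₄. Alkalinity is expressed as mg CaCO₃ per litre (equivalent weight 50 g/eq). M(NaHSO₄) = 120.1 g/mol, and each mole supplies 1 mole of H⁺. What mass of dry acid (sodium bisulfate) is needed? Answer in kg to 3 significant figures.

53.4 kg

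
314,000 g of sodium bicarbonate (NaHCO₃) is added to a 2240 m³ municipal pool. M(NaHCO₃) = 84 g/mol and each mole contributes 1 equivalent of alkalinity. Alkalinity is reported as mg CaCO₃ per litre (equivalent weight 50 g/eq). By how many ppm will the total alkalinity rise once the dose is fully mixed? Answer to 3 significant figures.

83.4 ppm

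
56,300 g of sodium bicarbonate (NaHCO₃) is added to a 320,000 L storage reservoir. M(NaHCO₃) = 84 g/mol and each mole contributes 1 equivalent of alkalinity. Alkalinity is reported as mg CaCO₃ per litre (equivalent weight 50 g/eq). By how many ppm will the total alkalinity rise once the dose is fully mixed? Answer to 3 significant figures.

Moles of NaHCO₃: 56,300 g ÷ 84 g/mol = 670.2 mol → 670.2 eq of alkalinity.
As CaCO₃: 670.2 eq × 50 g/eq = 33,510 g.
Rise: 33,510 g / 320,000 L × 1000 = 104.7 mg/L.

105 ppm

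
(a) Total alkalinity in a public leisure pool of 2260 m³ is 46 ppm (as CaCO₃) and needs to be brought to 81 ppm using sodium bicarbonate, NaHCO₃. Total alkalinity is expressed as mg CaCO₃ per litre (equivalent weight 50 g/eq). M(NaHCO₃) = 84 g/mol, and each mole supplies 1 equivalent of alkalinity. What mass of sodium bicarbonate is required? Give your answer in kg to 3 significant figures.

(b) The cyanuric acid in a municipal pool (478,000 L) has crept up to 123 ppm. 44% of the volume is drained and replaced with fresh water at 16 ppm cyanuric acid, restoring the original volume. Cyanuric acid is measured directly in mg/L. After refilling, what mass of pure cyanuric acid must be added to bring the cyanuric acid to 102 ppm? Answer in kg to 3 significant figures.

(a) Volume: 2260 m³ = 2,260,000 L.
(a) Alkalinity to add: (81 − 46) = 35 mg/L as CaCO₃ × 2,260,000 L = 79,100 g as CaCO₃.
(a) Equivalents: 79,100 g ÷ 50 g/eq = 1582 eq.
(a) NaHCO₃ supplies 1 eq per mole → 1582 mol.
(a) Mass: 1582 mol × 84 g/mol = 132,900 g.

(b) After draining 44% and refilling: 123 × 0.56 + 16 × 0.44 = 75.92 ppm.
(b) Deficit to target: 102 − 75.92 = 26.08 mg/L.
(b) Mass: 26.08 mg/L × 478,000 L = 12,470 g cyanuric acid.

(a) 133 kg; (b) 12.5 kg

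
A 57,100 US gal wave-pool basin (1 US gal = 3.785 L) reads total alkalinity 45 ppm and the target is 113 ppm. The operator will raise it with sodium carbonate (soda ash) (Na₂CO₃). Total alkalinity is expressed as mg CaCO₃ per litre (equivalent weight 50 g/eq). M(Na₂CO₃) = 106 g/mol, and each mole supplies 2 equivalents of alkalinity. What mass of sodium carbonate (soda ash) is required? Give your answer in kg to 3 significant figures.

15.6 kg

Volume: 57,100 US gal × 3.785 L/gal = 216,124 L.
Alkalinity to add: (113 − 45) = 68 mg/L as CaCO₃ × 216,124 L = 14,700 g as CaCO₃.
Equivalents: 14,700 g ÷ 50 g/eq = 293.9 eq.
Each mole of Na₂CO₃ supplies 2 eq, so 293.9 / 2 = 147 mol.
Mass: 147 mol × 106 g/mol = 15,580 g.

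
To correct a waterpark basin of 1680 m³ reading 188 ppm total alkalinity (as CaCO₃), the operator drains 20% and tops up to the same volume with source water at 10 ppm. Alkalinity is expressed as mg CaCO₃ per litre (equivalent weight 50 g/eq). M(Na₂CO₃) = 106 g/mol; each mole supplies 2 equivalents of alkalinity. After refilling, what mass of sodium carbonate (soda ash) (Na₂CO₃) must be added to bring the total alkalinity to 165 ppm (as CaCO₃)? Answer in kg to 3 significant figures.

22.4 kg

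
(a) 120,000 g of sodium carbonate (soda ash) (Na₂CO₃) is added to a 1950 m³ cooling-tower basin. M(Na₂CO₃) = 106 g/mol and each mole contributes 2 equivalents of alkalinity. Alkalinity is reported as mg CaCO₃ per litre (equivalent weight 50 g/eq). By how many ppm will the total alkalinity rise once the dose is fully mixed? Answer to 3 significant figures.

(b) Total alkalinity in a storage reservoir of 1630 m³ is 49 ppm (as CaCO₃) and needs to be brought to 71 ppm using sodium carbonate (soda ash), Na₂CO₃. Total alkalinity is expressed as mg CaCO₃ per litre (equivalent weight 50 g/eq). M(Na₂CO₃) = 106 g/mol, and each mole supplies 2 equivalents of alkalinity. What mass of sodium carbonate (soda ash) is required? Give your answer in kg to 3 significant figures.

(a) 58.1 ppm; (b) 38.0 kg

(a) Volume: 1950 m³ = 1,950,000 L.
(a) Moles of Na₂CO₃: 120,000 g ÷ 106 g/mol = 1132 mol → 2264 eq of alkalinity.
(a) As CaCO₃: 2264 eq × 50 g/eq = 113,200 g.
(a) Rise: 113,200 g / 1,950,000 L × 1000 = 58.06 mg/L.

(b) Volume: 1630 m³ = 1,630,000 L.
(b) Alkalinity to add: (71 − 49) = 22 mg/L as CaCO₃ × 1,630,000 L = 35,860 g as CaCO₃.
(b) Equivalents: 35,860 g ÷ 50 g/eq = 717.2 eq.
(b) Each mole of Na₂CO₃ supplies 2 eq, so 717.2 / 2 = 358.6 mol.
(b) Mass: 358.6 mol × 106 g/mol = 38,010 g.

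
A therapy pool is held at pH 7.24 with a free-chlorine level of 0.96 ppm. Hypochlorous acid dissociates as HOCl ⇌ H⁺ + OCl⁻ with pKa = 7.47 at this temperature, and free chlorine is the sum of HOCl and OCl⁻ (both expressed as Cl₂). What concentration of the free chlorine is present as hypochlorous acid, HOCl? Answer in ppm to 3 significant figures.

0.604 ppm

[OCl⁻]/[HOCl] = 10^(pH − pKa) = 10^(7.24 − 7.47) = 10^-0.23 = 0.5888.
Fraction as HOCl = 1 / (1 + 0.5888) = 0.6294.
HOCl = 0.6294 × 0.96 ppm = 0.6042 ppm.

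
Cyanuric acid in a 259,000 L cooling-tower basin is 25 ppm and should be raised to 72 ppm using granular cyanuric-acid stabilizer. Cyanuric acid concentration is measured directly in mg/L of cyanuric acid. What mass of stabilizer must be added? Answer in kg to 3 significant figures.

12.2 kg

CYA to add: (72 − 25) = 47 mg/L × 259,000 L = 12,170 g cyanuric acid.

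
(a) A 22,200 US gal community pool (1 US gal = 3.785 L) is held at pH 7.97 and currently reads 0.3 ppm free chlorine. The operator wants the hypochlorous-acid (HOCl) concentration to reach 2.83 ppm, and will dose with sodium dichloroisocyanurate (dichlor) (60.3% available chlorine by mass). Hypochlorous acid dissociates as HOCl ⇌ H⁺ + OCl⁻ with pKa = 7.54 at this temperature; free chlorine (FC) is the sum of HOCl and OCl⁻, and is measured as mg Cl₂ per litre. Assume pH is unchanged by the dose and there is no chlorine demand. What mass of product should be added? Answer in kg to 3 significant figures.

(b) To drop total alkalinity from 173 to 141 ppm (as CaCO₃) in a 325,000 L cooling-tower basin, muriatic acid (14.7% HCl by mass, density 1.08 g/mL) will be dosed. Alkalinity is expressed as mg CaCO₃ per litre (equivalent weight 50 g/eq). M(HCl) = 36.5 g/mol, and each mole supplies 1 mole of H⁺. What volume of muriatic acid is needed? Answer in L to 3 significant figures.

(a) Volume: 22,200 US gal × 3.785 L/gal = 84,027 L.
(a) [OCl⁻]/[HOCl] = 10^(pH − pKa) = 10^(7.97 − 7.54) = 2.692; fraction as HOCl = 1/(1 + 2.692) = 0.2709.
(a) Free chlorine required for 2.83 ppm HOCl: 2.83 / 0.2709 = 10.45 ppm.
(a) FC to add: 10.45 − 0.3 = 10.15 mg/L as Cl₂.
(a) Cl₂ equivalent: 10.15 mg/L × 84,027 L = 852.6 g.
(a) Product at 60.3% available Cl: 852.6 / 0.603 = 1414 g.

(b) Alkalinity to neutralize: (173 − 141) = 32 mg/L as CaCO₃ × 325,000 L = 10,400 g as CaCO₃.
(b) Equivalents of H⁺ required: 10,400 ÷ 50 g/eq = 208 eq = 208 mol HCl.
(b) Mass of HCl: 208 × 36.5 = 7592 g.
(b) Mass of 14.7% solution: 7592 / 0.147 = 51,650 g.
(b) Volume: 51,650 g ÷ 1.08 g/mL = 47,820 mL.

(a) 1.41 kg; (b) 47.8 L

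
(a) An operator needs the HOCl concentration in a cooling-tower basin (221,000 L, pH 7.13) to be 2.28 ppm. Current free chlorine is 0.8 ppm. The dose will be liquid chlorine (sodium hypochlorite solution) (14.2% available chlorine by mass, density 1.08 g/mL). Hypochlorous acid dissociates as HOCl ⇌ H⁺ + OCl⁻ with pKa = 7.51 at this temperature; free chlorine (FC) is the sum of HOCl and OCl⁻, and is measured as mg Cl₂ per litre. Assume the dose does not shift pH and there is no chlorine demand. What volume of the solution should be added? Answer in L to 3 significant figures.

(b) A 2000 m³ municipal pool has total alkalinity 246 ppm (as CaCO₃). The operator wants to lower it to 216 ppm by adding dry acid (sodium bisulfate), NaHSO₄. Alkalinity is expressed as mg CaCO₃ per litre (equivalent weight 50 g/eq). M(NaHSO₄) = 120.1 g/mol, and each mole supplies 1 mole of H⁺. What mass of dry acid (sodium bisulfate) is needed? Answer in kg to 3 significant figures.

(a) [OCl⁻]/[HOCl] = 10^(pH − pKa) = 10^(7.13 − 7.51) = 0.4169; fraction as HOCl = 1/(1 + 0.4169) = 0.7058.
(a) Free chlorine required for 2.28 ppm HOCl: 2.28 / 0.7058 = 3.23 ppm.
(a) FC to add: 3.23 − 0.8 = 2.43 mg/L as Cl₂.
(a) Cl₂ equivalent: 2.43 mg/L × 221,000 L = 537.1 g.
(a) Product at 14.2% available Cl: 537.1 / 0.142 = 3783 g.
(a) Volume: 3783 g ÷ 1.08 g/mL = 3502 mL.

(b) Volume: 2000 m³ = 2,000,000 L.
(b) Alkalinity to neutralize: (246 − 216) = 30 mg/L as CaCO₃ × 2,000,000 L = 60,000 g as CaCO₃.
(b) Equivalents of H⁺ required: 60,000 ÷ 50 g/eq = 1200 eq = 1200 mol NaHSO₄.
(b) Mass of NaHSO₄: 1200 × 120.1 = 144,100 g.

(a) 3.50 L; (b) 144 kg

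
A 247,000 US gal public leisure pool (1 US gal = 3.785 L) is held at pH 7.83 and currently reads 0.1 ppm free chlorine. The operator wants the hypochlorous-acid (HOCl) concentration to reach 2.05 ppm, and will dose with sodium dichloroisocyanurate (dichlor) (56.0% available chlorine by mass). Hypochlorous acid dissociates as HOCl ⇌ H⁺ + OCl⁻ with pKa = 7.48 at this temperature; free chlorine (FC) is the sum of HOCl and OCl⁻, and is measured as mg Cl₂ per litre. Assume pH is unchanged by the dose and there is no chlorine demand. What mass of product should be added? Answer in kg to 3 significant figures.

10.9 kg

Volume: 247,000 US gal × 3.785 L/gal = 934,895 L.
[OCl⁻]/[HOCl] = 10^(pH − pKa) = 10^(7.83 − 7.48) = 2.239; fraction as HOCl = 1/(1 + 2.239) = 0.3088.
Free chlorine required for 2.05 ppm HOCl: 2.05 / 0.3088 = 6.639 ppm.
FC to add: 6.639 − 0.1 = 6.539 mg/L as Cl₂.
Cl₂ equivalent: 6.539 mg/L × 934,895 L = 6114 g.
Product at 56.0% available Cl: 6114 / 0.56 = 10,920 g.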